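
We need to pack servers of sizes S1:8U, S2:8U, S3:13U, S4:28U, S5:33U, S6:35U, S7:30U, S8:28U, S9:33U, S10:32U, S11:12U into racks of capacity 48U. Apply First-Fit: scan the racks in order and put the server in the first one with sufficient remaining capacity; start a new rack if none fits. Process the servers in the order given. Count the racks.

rack 1: place S1 (8U), 40U left
rack 1: place S2 (8U), 32U left
rack 1: place S3 (13U), 19U left
rack 2: place S4 (28U), 20U left
rack 3: place S5 (33U), 15U left
rack 4: place S6 (35U), 13U left
rack 5: place S7 (30U), 18U left
rack 6: place S8 (28U), 20U left
rack 7: place S9 (33U), 15U left
rack 8: place S10 (32U), 16U left
rack 1: place S11 (12U), 7U left
Final racks: [8,8,13,12] [28] [33] [35] [30] [28] [33] [32].

8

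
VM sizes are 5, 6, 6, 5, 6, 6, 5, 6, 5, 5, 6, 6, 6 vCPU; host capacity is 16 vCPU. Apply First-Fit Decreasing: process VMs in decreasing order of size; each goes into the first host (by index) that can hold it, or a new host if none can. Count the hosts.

Sorted descending: 6, 6, 6, 6, 6, 6, 6, 6, 5, 5, 5, 5, 5.
6 vCPU → host 1 (remaining 10 vCPU)
6 vCPU → host 1 (remaining 4 vCPU)
6 vCPU → host 2 (remaining 10 vCPU)
6 vCPU → host 2 (remaining 4 vCPU)
6 vCPU → host 3 (remaining 10 vCPU)
6 vCPU → host 3 (remaining 4 vCPU)
6 vCPU → host 4 (remaining 10 vCPU)
6 vCPU → host 4 (remaining 4 vCPU)
5 vCPU → host 5 (remaining 11 vCPU)
5 vCPU → host 5 (remaining 6 vCPU)
5 vCPU → host 5 (remaining 1 vCPU)
5 vCPU → host 6 (remaining 11 vCPU)
5 vCPU → host 6 (remaining 6 vCPU)
Final hosts: [6,6] [6,6] [6,6] [6,6] [5,5,5] [5,5].

6 hosts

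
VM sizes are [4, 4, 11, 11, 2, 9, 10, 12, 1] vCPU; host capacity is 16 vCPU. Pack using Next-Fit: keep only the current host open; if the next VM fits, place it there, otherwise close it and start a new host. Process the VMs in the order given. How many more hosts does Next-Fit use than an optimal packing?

1

Next-Fit: [4,4] [11] [11,2] [9] [10] [12,1] → 6 hosts.
5 VMs exceed 8 vCPU (half the capacity), and no two of those can share a host, so at least 5 hosts are needed.
An optimal packing achieves that bound: [12,4] [11,4,1] [11,2] [10] [9] → 5 hosts.
Excess: 6 − 5 = 1.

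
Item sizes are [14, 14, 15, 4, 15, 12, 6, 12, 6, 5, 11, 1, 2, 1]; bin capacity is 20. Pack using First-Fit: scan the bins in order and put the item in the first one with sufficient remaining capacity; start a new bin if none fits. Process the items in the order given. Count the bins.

bin 1: place 14, 6 left
bin 2: place 14, 6 left
bin 3: place 15, 5 left
bin 1: place 4, 2 left
bin 4: place 15, 5 left
bin 5: place 12, 8 left
bin 2: place 6, 0 left
bin 6: place 12, 8 left
bin 5: place 6, 2 left
bin 3: place 5, 0 left
bin 7: place 11, 9 left
bin 1: place 1, 1 left
bin 4: place 2, 3 left
bin 1: place 1, 0 left

7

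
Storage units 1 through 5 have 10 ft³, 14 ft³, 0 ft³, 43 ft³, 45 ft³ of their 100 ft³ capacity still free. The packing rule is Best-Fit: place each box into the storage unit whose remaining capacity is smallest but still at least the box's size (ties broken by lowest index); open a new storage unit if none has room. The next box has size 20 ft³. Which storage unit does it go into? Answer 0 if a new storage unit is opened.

Storage units with room: storage unit 4 (43 ft³), storage unit 5 (45 ft³).
Tightest fit is storage unit 4 with 43 ft³ free.

4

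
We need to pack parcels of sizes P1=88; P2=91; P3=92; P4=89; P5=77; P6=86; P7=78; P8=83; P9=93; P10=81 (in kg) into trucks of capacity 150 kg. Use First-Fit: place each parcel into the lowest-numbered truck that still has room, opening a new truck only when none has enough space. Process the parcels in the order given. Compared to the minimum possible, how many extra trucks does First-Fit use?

0

First-Fit: [88] [91] [92] [89] [77] [86] [78] [83] [93] [81] → 10 trucks.
10 parcels exceed 75 kg (half the capacity), and no two of those can share a truck, so at least 10 trucks are needed.
So 10 is already optimal.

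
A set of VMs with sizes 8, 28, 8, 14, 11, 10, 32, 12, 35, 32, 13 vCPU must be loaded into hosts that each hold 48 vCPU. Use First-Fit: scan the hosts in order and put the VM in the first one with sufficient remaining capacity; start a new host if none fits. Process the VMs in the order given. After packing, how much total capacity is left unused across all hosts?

37

Put 8 vCPU in host 1; 40 vCPU remain.
Put 28 vCPU in host 1; 12 vCPU remain.
Put 8 vCPU in host 1; 4 vCPU remain.
Put 14 vCPU in host 2; 34 vCPU remain.
Put 11 vCPU in host 2; 23 vCPU remain.
Put 10 vCPU in host 2; 13 vCPU remain.
Put 32 vCPU in host 3; 16 vCPU remain.
Put 12 vCPU in host 2; 1 vCPU remain.
Put 35 vCPU in host 4; 13 vCPU remain.
Put 32 vCPU in host 5; 16 vCPU remain.
Put 13 vCPU in host 3; 3 vCPU remain.
5 hosts × 48 vCPU = 240 vCPU; used 203 vCPU; unused 37 vCPU.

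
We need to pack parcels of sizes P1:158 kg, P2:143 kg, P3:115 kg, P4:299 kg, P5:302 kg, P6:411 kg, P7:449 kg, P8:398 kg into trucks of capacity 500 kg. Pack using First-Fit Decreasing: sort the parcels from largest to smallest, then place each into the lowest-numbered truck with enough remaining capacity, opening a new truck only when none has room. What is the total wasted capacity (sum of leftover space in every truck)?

725

Sorted descending: 449, 411, 398, 302, 299, 158, 143, 115.
449 kg → truck 1 (remaining 51 kg)
411 kg → truck 2 (remaining 89 kg)
398 kg → truck 3 (remaining 102 kg)
302 kg → truck 4 (remaining 198 kg)
299 kg → truck 5 (remaining 201 kg)
158 kg → truck 4 (remaining 40 kg)
143 kg → truck 5 (remaining 58 kg)
115 kg → truck 6 (remaining 385 kg)
6 trucks × 500 kg = 3000 kg; used 2275 kg; unused 725 kg.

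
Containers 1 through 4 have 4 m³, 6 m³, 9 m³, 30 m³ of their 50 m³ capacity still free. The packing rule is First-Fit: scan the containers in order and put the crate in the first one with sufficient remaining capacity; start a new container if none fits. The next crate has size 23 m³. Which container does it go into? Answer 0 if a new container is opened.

Containers with room: container 4 (30 m³).
The first with room is container 4.

4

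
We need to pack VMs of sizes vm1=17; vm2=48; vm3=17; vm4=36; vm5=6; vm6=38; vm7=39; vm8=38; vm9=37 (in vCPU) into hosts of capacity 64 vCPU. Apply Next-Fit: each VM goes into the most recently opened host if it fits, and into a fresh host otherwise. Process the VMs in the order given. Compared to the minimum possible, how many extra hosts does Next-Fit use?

Next-Fit: [17] [48] [17,36,6] [38] [39] [38] [37] → 7 hosts.
6 VMs exceed 32 vCPU (half the capacity), and no two of those can share a host, so at least 6 hosts are needed.
An optimal packing achieves that bound: [48,6] [39,17] [38,17] [38] [37] [36] → 6 hosts.
Excess: 7 − 6 = 1.

1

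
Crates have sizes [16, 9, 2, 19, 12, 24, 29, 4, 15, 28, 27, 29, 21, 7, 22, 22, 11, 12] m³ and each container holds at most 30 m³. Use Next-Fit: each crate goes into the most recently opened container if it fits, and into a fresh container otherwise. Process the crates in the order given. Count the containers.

13

container 1: place 16 m³, 14 m³ left
container 1: place 9 m³, 5 m³ left
container 1: place 2 m³, 3 m³ left
container 2: place 19 m³, 11 m³ left
container 3: place 12 m³, 18 m³ left
container 4: place 24 m³, 6 m³ left
container 5: place 29 m³, 1 m³ left
container 6: place 4 m³, 26 m³ left
container 6: place 15 m³, 11 m³ left
container 7: place 28 m³, 2 m³ left
container 8: place 27 m³, 3 m³ left
container 9: place 29 m³, 1 m³ left
container 10: place 21 m³, 9 m³ left
container 10: place 7 m³, 2 m³ left
container 11: place 22 m³, 8 m³ left
container 12: place 22 m³, 8 m³ left
container 13: place 11 m³, 19 m³ left
container 13: place 12 m³, 7 m³ left
Final containers: [16,9,2] [19] [12] [24] [29] [4,15] [28] [27] [29] [21,7] [22] [22] [11,12].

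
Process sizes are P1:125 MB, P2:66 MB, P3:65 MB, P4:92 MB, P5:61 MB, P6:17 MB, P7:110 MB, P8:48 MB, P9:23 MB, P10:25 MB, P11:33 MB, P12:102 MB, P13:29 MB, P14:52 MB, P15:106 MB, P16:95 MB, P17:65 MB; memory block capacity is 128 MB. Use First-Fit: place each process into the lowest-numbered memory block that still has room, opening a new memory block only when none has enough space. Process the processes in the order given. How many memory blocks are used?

10 memory blocks

P1 (125 MB) → memory block 1 (remaining 3 MB)
P2 (66 MB) → memory block 2 (remaining 62 MB)
P3 (65 MB) → memory block 3 (remaining 63 MB)
P4 (92 MB) → memory block 4 (remaining 36 MB)
P5 (61 MB) → memory block 2 (remaining 1 MB)
P6 (17 MB) → memory block 3 (remaining 46 MB)
P7 (110 MB) → memory block 5 (remaining 18 MB)
P8 (48 MB) → memory block 6 (remaining 80 MB)
P9 (23 MB) → memory block 3 (remaining 23 MB)
P10 (25 MB) → memory block 4 (remaining 11 MB)
P11 (33 MB) → memory block 6 (remaining 47 MB)
P12 (102 MB) → memory block 7 (remaining 26 MB)
P13 (29 MB) → memory block 6 (remaining 18 MB)
P14 (52 MB) → memory block 8 (remaining 76 MB)
P15 (106 MB) → memory block 9 (remaining 22 MB)
P16 (95 MB) → memory block 10 (remaining 33 MB)
P17 (65 MB) → memory block 8 (remaining 11 MB)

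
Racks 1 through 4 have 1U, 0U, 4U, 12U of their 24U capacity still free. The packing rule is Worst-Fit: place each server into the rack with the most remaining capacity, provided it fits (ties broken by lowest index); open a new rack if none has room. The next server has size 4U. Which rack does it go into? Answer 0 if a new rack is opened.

4

Racks with room: rack 3 (4U), rack 4 (12U).
Most room is rack 4 with 12U free.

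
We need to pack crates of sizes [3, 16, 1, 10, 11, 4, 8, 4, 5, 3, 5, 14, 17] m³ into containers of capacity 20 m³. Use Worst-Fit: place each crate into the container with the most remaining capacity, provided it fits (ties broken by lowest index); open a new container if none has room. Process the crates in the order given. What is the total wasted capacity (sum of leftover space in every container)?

19

3 m³ → container 1 (remaining 17 m³)
16 m³ → container 1 (remaining 1 m³)
1 m³ → container 1 (remaining 0 m³)
10 m³ → container 2 (remaining 10 m³)
11 m³ → container 3 (remaining 9 m³)
4 m³ → container 2 (remaining 6 m³)
8 m³ → container 3 (remaining 1 m³)
4 m³ → container 2 (remaining 2 m³)
5 m³ → container 4 (remaining 15 m³)
3 m³ → container 4 (remaining 12 m³)
5 m³ → container 4 (remaining 7 m³)
14 m³ → container 5 (remaining 6 m³)
17 m³ → container 6 (remaining 3 m³)
6 containers × 20 m³ = 120 m³; used 101 m³; unused 19 m³.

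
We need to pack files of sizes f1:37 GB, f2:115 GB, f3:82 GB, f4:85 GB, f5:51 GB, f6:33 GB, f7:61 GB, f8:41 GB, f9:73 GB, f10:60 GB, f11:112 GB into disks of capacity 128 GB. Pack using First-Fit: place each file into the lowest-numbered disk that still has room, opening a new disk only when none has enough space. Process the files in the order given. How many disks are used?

Put f1 (37 GB) in disk 1; 91 GB remain.
Put f2 (115 GB) in disk 2; 13 GB remain.
Put f3 (82 GB) in disk 1; 9 GB remain.
Put f4 (85 GB) in disk 3; 43 GB remain.
Put f5 (51 GB) in disk 4; 77 GB remain.
Put f6 (33 GB) in disk 3; 10 GB remain.
Put f7 (61 GB) in disk 4; 16 GB remain.
Put f8 (41 GB) in disk 5; 87 GB remain.
Put f9 (73 GB) in disk 5; 14 GB remain.
Put f10 (60 GB) in disk 6; 68 GB remain.
Put f11 (112 GB) in disk 7; 16 GB remain.

7 disks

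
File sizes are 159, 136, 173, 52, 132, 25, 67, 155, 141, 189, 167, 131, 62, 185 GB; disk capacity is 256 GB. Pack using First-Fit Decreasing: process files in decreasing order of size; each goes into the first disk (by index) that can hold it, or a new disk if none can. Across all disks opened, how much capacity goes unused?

786

Sorted descending: 189, 185, 173, 167, 159, 155, 141, 136, 132, 131, 67, 62, 52, 25.
189 GB → disk 1 (remaining 67 GB)
185 GB → disk 2 (remaining 71 GB)
173 GB → disk 3 (remaining 83 GB)
167 GB → disk 4 (remaining 89 GB)
159 GB → disk 5 (remaining 97 GB)
155 GB → disk 6 (remaining 101 GB)
141 GB → disk 7 (remaining 115 GB)
136 GB → disk 8 (remaining 120 GB)
132 GB → disk 9 (remaining 124 GB)
131 GB → disk 10 (remaining 125 GB)
67 GB → disk 1 (remaining 0 GB)
62 GB → disk 2 (remaining 9 GB)
52 GB → disk 3 (remaining 31 GB)
25 GB → disk 3 (remaining 6 GB)
10 disks × 256 GB = 2560 GB; used 1774 GB; unused 786 GB.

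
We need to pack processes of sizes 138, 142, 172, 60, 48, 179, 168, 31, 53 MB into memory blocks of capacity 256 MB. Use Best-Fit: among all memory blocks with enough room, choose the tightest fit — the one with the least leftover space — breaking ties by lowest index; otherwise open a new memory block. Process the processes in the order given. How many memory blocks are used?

5

memory block 1: place 138 MB, 118 MB left
memory block 2: place 142 MB, 114 MB left
memory block 3: place 172 MB, 84 MB left
memory block 3: place 60 MB, 24 MB left
memory block 2: place 48 MB, 66 MB left
memory block 4: place 179 MB, 77 MB left
memory block 5: place 168 MB, 88 MB left
memory block 2: place 31 MB, 35 MB left
memory block 4: place 53 MB, 24 MB left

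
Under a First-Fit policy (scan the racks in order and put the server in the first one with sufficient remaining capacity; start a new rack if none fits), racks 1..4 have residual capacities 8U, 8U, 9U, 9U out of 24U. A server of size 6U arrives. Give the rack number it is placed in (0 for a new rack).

1

Racks with room: rack 1 (8U), rack 2 (8U), rack 3 (9U), rack 4 (9U).
The first with room is rack 1.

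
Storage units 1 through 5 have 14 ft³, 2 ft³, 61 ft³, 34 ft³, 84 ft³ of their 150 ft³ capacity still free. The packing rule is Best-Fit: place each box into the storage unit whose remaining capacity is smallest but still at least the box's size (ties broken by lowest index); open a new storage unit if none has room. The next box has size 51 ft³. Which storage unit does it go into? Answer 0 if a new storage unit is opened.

3

Storage units with room: storage unit 3 (61 ft³), storage unit 5 (84 ft³).
Tightest fit is storage unit 3 with 61 ft³ free.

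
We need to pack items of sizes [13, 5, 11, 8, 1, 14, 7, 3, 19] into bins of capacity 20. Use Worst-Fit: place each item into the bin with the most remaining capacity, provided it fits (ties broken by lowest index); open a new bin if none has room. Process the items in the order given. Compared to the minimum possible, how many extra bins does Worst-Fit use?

Worst-Fit: [13,5,1] [11,8] [14] [7,3] [19] → 5 bins.
Total size 81; any packing needs at least ⌈81/20⌉ = 5 bins.
So 5 is already optimal.

0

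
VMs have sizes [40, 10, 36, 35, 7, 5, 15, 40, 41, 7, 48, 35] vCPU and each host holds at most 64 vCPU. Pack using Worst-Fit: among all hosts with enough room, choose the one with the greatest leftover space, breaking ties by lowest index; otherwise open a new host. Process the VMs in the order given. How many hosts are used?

7 hosts

40 vCPU → host 1 (remaining 24 vCPU)
10 vCPU → host 1 (remaining 14 vCPU)
36 vCPU → host 2 (remaining 28 vCPU)
35 vCPU → host 3 (remaining 29 vCPU)
7 vCPU → host 3 (remaining 22 vCPU)
5 vCPU → host 2 (remaining 23 vCPU)
15 vCPU → host 2 (remaining 8 vCPU)
40 vCPU → host 4 (remaining 24 vCPU)
41 vCPU → host 5 (remaining 23 vCPU)
7 vCPU → host 4 (remaining 17 vCPU)
48 vCPU → host 6 (remaining 16 vCPU)
35 vCPU → host 7 (remaining 29 vCPU)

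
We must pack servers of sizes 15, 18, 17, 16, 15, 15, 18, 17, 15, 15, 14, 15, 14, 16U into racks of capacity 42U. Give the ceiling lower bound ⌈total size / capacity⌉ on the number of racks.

Total size = 15 + 18 + 17 + 16 + 15 + 15 + 18 + 17 + 15 + 15 + 14 + 15 + 14 + 16 = 220U.
⌈220 / 42⌉ = 6.

6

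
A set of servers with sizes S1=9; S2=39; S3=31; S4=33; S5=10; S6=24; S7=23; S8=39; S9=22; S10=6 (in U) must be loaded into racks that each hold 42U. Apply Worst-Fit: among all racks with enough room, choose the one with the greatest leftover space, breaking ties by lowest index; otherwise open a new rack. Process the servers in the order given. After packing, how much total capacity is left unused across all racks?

S1 (9U) → rack 1 (remaining 33U)
S2 (39U) → rack 2 (remaining 3U)
S3 (31U) → rack 1 (remaining 2U)
S4 (33U) → rack 3 (remaining 9U)
S5 (10U) → rack 4 (remaining 32U)
S6 (24U) → rack 4 (remaining 8U)
S7 (23U) → rack 5 (remaining 19U)
S8 (39U) → rack 6 (remaining 3U)
S9 (22U) → rack 7 (remaining 20U)
S10 (6U) → rack 7 (remaining 14U)
7 racks × 42U = 294U; used 236U; unused 58U.

58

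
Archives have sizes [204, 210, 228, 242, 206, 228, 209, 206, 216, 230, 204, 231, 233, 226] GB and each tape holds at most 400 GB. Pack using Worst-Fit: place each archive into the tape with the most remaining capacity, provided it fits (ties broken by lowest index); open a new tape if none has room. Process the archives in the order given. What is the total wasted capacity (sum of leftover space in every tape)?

Put 204 GB in tape 1; 196 GB remain.
Put 210 GB in tape 2; 190 GB remain.
Put 228 GB in tape 3; 172 GB remain.
Put 242 GB in tape 4; 158 GB remain.
Put 206 GB in tape 5; 194 GB remain.
Put 228 GB in tape 6; 172 GB remain.
Put 209 GB in tape 7; 191 GB remain.
Put 206 GB in tape 8; 194 GB remain.
Put 216 GB in tape 9; 184 GB remain.
Put 230 GB in tape 10; 170 GB remain.
Put 204 GB in tape 11; 196 GB remain.
Put 231 GB in tape 12; 169 GB remain.
Put 233 GB in tape 13; 167 GB remain.
Put 226 GB in tape 14; 174 GB remain.
14 tapes × 400 GB = 5600 GB; used 3073 GB; unused 2527 GB.

2527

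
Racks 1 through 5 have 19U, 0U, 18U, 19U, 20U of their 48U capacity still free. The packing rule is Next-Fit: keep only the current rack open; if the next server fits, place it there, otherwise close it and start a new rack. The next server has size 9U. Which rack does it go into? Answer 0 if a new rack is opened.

5

Next-Fit only looks at rack 5, which has 20U free.
9U fits there.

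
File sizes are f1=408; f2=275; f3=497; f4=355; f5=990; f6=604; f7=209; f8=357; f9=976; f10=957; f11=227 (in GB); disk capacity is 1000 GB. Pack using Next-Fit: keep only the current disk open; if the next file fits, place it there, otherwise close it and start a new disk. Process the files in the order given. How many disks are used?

8

f1 (408 GB) → disk 1 (remaining 592 GB)
f2 (275 GB) → disk 1 (remaining 317 GB)
f3 (497 GB) → disk 2 (remaining 503 GB)
f4 (355 GB) → disk 2 (remaining 148 GB)
f5 (990 GB) → disk 3 (remaining 10 GB)
f6 (604 GB) → disk 4 (remaining 396 GB)
f7 (209 GB) → disk 4 (remaining 187 GB)
f8 (357 GB) → disk 5 (remaining 643 GB)
f9 (976 GB) → disk 6 (remaining 24 GB)
f10 (957 GB) → disk 7 (remaining 43 GB)
f11 (227 GB) → disk 8 (remaining 773 GB)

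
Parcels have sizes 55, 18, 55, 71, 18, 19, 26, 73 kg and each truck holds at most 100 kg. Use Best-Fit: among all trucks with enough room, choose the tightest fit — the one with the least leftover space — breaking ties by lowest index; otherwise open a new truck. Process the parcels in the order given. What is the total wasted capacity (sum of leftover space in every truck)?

55 kg → truck 1 (remaining 45 kg)
18 kg → truck 1 (remaining 27 kg)
55 kg → truck 2 (remaining 45 kg)
71 kg → truck 3 (remaining 29 kg)
18 kg → truck 1 (remaining 9 kg)
19 kg → truck 3 (remaining 10 kg)
26 kg → truck 2 (remaining 19 kg)
73 kg → truck 4 (remaining 27 kg)
4 trucks × 100 kg = 400 kg; used 335 kg; unused 65 kg.

65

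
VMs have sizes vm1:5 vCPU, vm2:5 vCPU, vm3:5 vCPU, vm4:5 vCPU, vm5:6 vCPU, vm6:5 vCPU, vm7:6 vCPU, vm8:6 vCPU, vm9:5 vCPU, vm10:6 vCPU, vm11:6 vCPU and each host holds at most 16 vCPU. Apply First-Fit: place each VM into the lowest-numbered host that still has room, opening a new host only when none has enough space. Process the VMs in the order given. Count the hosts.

host 1: place vm1 (5 vCPU), 11 vCPU left
host 1: place vm2 (5 vCPU), 6 vCPU left
host 1: place vm3 (5 vCPU), 1 vCPU left
host 2: place vm4 (5 vCPU), 11 vCPU left
host 2: place vm5 (6 vCPU), 5 vCPU left
host 2: place vm6 (5 vCPU), 0 vCPU left
host 3: place vm7 (6 vCPU), 10 vCPU left
host 3: place vm8 (6 vCPU), 4 vCPU left
host 4: place vm9 (5 vCPU), 11 vCPU left
host 4: place vm10 (6 vCPU), 5 vCPU left
host 5: place vm11 (6 vCPU), 10 vCPU left
Final hosts: [5,5,5] [5,6,5] [6,6] [5,6] [6].

5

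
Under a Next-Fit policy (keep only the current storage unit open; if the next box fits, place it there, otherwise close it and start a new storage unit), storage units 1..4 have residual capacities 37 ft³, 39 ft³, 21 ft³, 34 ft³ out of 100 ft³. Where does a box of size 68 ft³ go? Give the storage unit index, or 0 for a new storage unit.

Next-Fit only looks at storage unit 4, which has 34 ft³ free.
68 ft³ does not fit, so a new storage unit is opened.

0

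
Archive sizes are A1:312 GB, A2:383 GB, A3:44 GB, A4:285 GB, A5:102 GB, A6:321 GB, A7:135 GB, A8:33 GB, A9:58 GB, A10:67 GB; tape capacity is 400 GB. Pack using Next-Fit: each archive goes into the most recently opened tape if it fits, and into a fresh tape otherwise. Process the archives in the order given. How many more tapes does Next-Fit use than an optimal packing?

Next-Fit: [312] [383] [44,285] [102] [321] [135,33,58,67] → 6 tapes.
Total size 1740 GB; any packing needs at least ⌈1740/400⌉ = 5 tapes.
An optimal packing achieves that bound: [383] [321,67] [312,58] [285,102] [135,44,33] → 5 tapes.
Excess: 6 − 5 = 1.

1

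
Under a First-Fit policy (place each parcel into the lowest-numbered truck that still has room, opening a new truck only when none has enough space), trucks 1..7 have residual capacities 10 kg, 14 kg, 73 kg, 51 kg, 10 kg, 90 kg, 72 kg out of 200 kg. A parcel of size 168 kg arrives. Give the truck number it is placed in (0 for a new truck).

No truck has ≥ 168 kg free, so a new truck is opened.

0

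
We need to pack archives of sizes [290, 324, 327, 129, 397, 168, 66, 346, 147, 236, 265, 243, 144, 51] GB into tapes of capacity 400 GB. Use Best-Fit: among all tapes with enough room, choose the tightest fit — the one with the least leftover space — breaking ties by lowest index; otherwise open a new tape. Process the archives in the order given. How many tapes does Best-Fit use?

290 GB → tape 1 (remaining 110 GB)
324 GB → tape 2 (remaining 76 GB)
327 GB → tape 3 (remaining 73 GB)
129 GB → tape 4 (remaining 271 GB)
397 GB → tape 5 (remaining 3 GB)
168 GB → tape 4 (remaining 103 GB)
66 GB → tape 3 (remaining 7 GB)
346 GB → tape 6 (remaining 54 GB)
147 GB → tape 7 (remaining 253 GB)
236 GB → tape 7 (remaining 17 GB)
265 GB → tape 8 (remaining 135 GB)
243 GB → tape 9 (remaining 157 GB)
144 GB → tape 9 (remaining 13 GB)
51 GB → tape 6 (remaining 3 GB)

9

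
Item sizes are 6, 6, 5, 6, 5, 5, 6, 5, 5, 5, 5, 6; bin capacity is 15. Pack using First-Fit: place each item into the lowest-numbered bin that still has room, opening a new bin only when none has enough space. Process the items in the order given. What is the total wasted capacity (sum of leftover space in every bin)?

bin 1: place 6, 9 left
bin 1: place 6, 3 left
bin 2: place 5, 10 left
bin 2: place 6, 4 left
bin 3: place 5, 10 left
bin 3: place 5, 5 left
bin 4: place 6, 9 left
bin 3: place 5, 0 left
bin 4: place 5, 4 left
bin 5: place 5, 10 left
bin 5: place 5, 5 left
bin 6: place 6, 9 left
6 bins × 15 = 90; used 65; unused 25.

25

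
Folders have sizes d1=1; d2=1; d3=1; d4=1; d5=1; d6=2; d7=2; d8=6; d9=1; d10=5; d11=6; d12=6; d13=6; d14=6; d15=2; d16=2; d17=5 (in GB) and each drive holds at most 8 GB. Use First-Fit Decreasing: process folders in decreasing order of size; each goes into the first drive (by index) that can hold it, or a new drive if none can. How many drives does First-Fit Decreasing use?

7 drives

Sorted descending: 6, 6, 6, 6, 6, 5, 5, 2, 2, 2, 2, 1, 1, 1, 1, 1, 1.
drive 1: place 6 GB, 2 GB left
drive 2: place 6 GB, 2 GB left
drive 3: place 6 GB, 2 GB left
drive 4: place 6 GB, 2 GB left
drive 5: place 6 GB, 2 GB left
drive 6: place 5 GB, 3 GB left
drive 7: place 5 GB, 3 GB left
drive 1: place 2 GB, 0 GB left
drive 2: place 2 GB, 0 GB left
drive 3: place 2 GB, 0 GB left
drive 4: place 2 GB, 0 GB left
drive 5: place 1 GB, 1 GB left
drive 5: place 1 GB, 0 GB left
drive 6: place 1 GB, 2 GB left
drive 6: place 1 GB, 1 GB left
drive 6: place 1 GB, 0 GB left
drive 7: place 1 GB, 2 GB left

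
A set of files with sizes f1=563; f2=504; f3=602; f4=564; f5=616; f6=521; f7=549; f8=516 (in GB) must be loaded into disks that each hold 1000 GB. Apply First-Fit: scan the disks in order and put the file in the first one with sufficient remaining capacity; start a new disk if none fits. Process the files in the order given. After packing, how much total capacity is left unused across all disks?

3565

f1 (563 GB) → disk 1 (remaining 437 GB)
f2 (504 GB) → disk 2 (remaining 496 GB)
f3 (602 GB) → disk 3 (remaining 398 GB)
f4 (564 GB) → disk 4 (remaining 436 GB)
f5 (616 GB) → disk 5 (remaining 384 GB)
f6 (521 GB) → disk 6 (remaining 479 GB)
f7 (549 GB) → disk 7 (remaining 451 GB)
f8 (516 GB) → disk 8 (remaining 484 GB)
8 disks × 1000 GB = 8000 GB; used 4435 GB; unused 3565 GB.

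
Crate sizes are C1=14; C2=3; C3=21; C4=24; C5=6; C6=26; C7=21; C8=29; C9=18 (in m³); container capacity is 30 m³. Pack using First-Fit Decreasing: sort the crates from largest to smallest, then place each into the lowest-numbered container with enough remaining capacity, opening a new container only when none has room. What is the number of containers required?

Sorted descending: 29, 26, 24, 21, 21, 18, 14, 6, 3.
container 1: place 29 m³, 1 m³ left
container 2: place 26 m³, 4 m³ left
container 3: place 24 m³, 6 m³ left
container 4: place 21 m³, 9 m³ left
container 5: place 21 m³, 9 m³ left
container 6: place 18 m³, 12 m³ left
container 7: place 14 m³, 16 m³ left
container 3: place 6 m³, 0 m³ left
container 2: place 3 m³, 1 m³ left
Final containers: [29] [26,3] [24,6] [21] [21] [18] [14].

7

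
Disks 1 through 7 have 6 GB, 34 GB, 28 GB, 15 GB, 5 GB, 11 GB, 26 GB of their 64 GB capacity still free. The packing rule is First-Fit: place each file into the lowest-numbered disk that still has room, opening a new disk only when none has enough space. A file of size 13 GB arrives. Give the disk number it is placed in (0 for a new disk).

2

Disks with room: disk 2 (34 GB), disk 3 (28 GB), disk 4 (15 GB), disk 7 (26 GB).
The first with room is disk 2.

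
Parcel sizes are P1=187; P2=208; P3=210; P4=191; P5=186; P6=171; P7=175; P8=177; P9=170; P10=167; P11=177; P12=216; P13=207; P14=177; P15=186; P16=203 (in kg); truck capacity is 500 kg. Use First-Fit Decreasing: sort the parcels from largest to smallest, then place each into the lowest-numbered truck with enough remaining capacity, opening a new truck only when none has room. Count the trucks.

Sorted descending: 216, 210, 208, 207, 203, 191, 187, 186, 186, 177, 177, 177, 175, 171, 170, 167.
Put 216 kg in truck 1; 284 kg remain.
Put 210 kg in truck 1; 74 kg remain.
Put 208 kg in truck 2; 292 kg remain.
Put 207 kg in truck 2; 85 kg remain.
Put 203 kg in truck 3; 297 kg remain.
Put 191 kg in truck 3; 106 kg remain.
Put 187 kg in truck 4; 313 kg remain.
Put 186 kg in truck 4; 127 kg remain.
Put 186 kg in truck 5; 314 kg remain.
Put 177 kg in truck 5; 137 kg remain.
Put 177 kg in truck 6; 323 kg remain.
Put 177 kg in truck 6; 146 kg remain.
Put 175 kg in truck 7; 325 kg remain.
Put 171 kg in truck 7; 154 kg remain.
Put 170 kg in truck 8; 330 kg remain.
Put 167 kg in truck 8; 163 kg remain.

8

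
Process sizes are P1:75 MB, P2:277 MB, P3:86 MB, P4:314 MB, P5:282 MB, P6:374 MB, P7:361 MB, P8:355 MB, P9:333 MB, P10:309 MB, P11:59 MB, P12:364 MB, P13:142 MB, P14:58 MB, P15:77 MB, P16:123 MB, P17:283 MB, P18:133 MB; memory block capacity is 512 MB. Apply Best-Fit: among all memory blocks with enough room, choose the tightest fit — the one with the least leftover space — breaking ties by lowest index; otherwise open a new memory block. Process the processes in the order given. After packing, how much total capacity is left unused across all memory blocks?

P1 (75 MB) → memory block 1 (remaining 437 MB)
P2 (277 MB) → memory block 1 (remaining 160 MB)
P3 (86 MB) → memory block 1 (remaining 74 MB)
P4 (314 MB) → memory block 2 (remaining 198 MB)
P5 (282 MB) → memory block 3 (remaining 230 MB)
P6 (374 MB) → memory block 4 (remaining 138 MB)
P7 (361 MB) → memory block 5 (remaining 151 MB)
P8 (355 MB) → memory block 6 (remaining 157 MB)
P9 (333 MB) → memory block 7 (remaining 179 MB)
P10 (309 MB) → memory block 8 (remaining 203 MB)
P11 (59 MB) → memory block 1 (remaining 15 MB)
P12 (364 MB) → memory block 9 (remaining 148 MB)
P13 (142 MB) → memory block 9 (remaining 6 MB)
P14 (58 MB) → memory block 4 (remaining 80 MB)
P15 (77 MB) → memory block 4 (remaining 3 MB)
P16 (123 MB) → memory block 5 (remaining 28 MB)
P17 (283 MB) → memory block 10 (remaining 229 MB)
P18 (133 MB) → memory block 6 (remaining 24 MB)
10 memory blocks × 512 MB = 5120 MB; used 4005 MB; unused 1115 MB.

1115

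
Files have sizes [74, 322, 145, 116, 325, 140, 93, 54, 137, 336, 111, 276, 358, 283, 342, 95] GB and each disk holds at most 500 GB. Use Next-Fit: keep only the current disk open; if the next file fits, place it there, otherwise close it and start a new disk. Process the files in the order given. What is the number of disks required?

9

disk 1: place 74 GB, 426 GB left
disk 1: place 322 GB, 104 GB left
disk 2: place 145 GB, 355 GB left
disk 2: place 116 GB, 239 GB left
disk 3: place 325 GB, 175 GB left
disk 3: place 140 GB, 35 GB left
disk 4: place 93 GB, 407 GB left
disk 4: place 54 GB, 353 GB left
disk 4: place 137 GB, 216 GB left
disk 5: place 336 GB, 164 GB left
disk 5: place 111 GB, 53 GB left
disk 6: place 276 GB, 224 GB left
disk 7: place 358 GB, 142 GB left
disk 8: place 283 GB, 217 GB left
disk 9: place 342 GB, 158 GB left
disk 9: place 95 GB, 63 GB left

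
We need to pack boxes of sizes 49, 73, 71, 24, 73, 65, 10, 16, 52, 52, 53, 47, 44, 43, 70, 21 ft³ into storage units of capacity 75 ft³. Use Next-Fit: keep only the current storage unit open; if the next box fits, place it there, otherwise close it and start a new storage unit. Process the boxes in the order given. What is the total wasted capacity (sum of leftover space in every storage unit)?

287

storage unit 1: place 49 ft³, 26 ft³ left
storage unit 2: place 73 ft³, 2 ft³ left
storage unit 3: place 71 ft³, 4 ft³ left
storage unit 4: place 24 ft³, 51 ft³ left
storage unit 5: place 73 ft³, 2 ft³ left
storage unit 6: place 65 ft³, 10 ft³ left
storage unit 6: place 10 ft³, 0 ft³ left
storage unit 7: place 16 ft³, 59 ft³ left
storage unit 7: place 52 ft³, 7 ft³ left
storage unit 8: place 52 ft³, 23 ft³ left
storage unit 9: place 53 ft³, 22 ft³ left
storage unit 10: place 47 ft³, 28 ft³ left
storage unit 11: place 44 ft³, 31 ft³ left
storage unit 12: place 43 ft³, 32 ft³ left
storage unit 13: place 70 ft³, 5 ft³ left
storage unit 14: place 21 ft³, 54 ft³ left
14 storage units × 75 ft³ = 1050 ft³; used 763 ft³; unused 287 ft³.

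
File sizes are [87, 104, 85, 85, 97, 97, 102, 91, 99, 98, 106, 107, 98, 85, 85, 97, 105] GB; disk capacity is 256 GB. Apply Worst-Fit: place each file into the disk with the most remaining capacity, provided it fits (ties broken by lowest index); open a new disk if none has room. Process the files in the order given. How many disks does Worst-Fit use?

disk 1: place 87 GB, 169 GB left
disk 1: place 104 GB, 65 GB left
disk 2: place 85 GB, 171 GB left
disk 2: place 85 GB, 86 GB left
disk 3: place 97 GB, 159 GB left
disk 3: place 97 GB, 62 GB left
disk 4: place 102 GB, 154 GB left
disk 4: place 91 GB, 63 GB left
disk 5: place 99 GB, 157 GB left
disk 5: place 98 GB, 59 GB left
disk 6: place 106 GB, 150 GB left
disk 6: place 107 GB, 43 GB left
disk 7: place 98 GB, 158 GB left
disk 7: place 85 GB, 73 GB left
disk 2: place 85 GB, 1 GB left
disk 8: place 97 GB, 159 GB left
disk 8: place 105 GB, 54 GB left
Final disks: [87,104] [85,85,85] [97,97] [102,91] [99,98] [106,107] [98,85] [97,105].

8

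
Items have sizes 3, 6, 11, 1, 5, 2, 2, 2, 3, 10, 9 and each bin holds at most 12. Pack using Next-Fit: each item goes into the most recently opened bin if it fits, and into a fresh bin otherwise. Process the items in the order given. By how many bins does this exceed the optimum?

Next-Fit: [3,6] [11,1] [5,2,2,2] [3] [10] [9] → 6 bins.
Total size 54; any packing needs at least ⌈54/12⌉ = 5 bins.
An optimal packing achieves that bound: [11,1] [10,2] [9,3] [6,5] [3,2,2] → 5 bins.
Excess: 6 − 5 = 1.

1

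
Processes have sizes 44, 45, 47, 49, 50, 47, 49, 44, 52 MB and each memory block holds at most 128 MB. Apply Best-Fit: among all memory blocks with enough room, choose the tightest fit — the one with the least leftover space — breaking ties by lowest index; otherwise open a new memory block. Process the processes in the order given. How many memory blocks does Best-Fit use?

memory block 1: place 44 MB, 84 MB left
memory block 1: place 45 MB, 39 MB left
memory block 2: place 47 MB, 81 MB left
memory block 2: place 49 MB, 32 MB left
memory block 3: place 50 MB, 78 MB left
memory block 3: place 47 MB, 31 MB left
memory block 4: place 49 MB, 79 MB left
memory block 4: place 44 MB, 35 MB left
memory block 5: place 52 MB, 76 MB left

5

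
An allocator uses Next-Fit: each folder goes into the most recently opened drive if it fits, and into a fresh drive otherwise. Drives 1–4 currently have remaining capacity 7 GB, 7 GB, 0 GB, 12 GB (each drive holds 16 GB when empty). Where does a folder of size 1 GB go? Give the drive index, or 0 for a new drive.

Next-Fit only looks at drive 4, which has 12 GB free.
1 GB fits there.

4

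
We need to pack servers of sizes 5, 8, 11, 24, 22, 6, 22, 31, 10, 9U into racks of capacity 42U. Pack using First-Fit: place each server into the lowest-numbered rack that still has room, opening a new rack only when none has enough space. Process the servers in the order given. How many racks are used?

5

5U → rack 1 (remaining 37U)
8U → rack 1 (remaining 29U)
11U → rack 1 (remaining 18U)
24U → rack 2 (remaining 18U)
22U → rack 3 (remaining 20U)
6U → rack 1 (remaining 12U)
22U → rack 4 (remaining 20U)
31U → rack 5 (remaining 11U)
10U → rack 1 (remaining 2U)
9U → rack 2 (remaining 9U)
Final racks: [5,8,11,6,10] [24,9] [22] [22] [31].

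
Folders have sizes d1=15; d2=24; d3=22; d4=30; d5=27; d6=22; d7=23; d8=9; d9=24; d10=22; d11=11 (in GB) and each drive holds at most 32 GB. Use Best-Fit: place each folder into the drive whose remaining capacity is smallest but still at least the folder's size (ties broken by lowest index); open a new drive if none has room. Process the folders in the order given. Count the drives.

drive 1: place d1 (15 GB), 17 GB left
drive 2: place d2 (24 GB), 8 GB left
drive 3: place d3 (22 GB), 10 GB left
drive 4: place d4 (30 GB), 2 GB left
drive 5: place d5 (27 GB), 5 GB left
drive 6: place d6 (22 GB), 10 GB left
drive 7: place d7 (23 GB), 9 GB left
drive 7: place d8 (9 GB), 0 GB left
drive 8: place d9 (24 GB), 8 GB left
drive 9: place d10 (22 GB), 10 GB left
drive 1: place d11 (11 GB), 6 GB left
Final drives: [15,11] [24] [22] [30] [27] [22] [23,9] [24] [22].

9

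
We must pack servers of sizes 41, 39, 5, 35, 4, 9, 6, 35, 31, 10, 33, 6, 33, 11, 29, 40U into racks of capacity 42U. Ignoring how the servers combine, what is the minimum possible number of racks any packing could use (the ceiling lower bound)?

9 racks

Total size = 41 + 39 + 5 + 35 + 4 + 9 + 6 + 35 + 31 + 10 + 33 + 6 + 33 + 11 + 29 + 40 = 367U.
⌈367 / 42⌉ = 9.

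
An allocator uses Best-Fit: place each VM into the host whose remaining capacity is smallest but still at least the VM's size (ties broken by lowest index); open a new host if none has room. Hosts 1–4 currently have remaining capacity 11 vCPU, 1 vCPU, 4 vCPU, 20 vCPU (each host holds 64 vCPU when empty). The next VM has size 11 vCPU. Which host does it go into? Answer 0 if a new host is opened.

1

Hosts with room: host 1 (11 vCPU), host 4 (20 vCPU).
Tightest fit is host 1 with 11 vCPU free.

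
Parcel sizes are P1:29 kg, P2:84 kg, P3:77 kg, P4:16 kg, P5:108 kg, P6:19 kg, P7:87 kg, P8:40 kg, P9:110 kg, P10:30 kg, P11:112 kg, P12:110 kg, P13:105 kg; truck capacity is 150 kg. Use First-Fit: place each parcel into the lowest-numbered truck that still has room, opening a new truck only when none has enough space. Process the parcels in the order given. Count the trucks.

truck 1: place P1 (29 kg), 121 kg left
truck 1: place P2 (84 kg), 37 kg left
truck 2: place P3 (77 kg), 73 kg left
truck 1: place P4 (16 kg), 21 kg left
truck 3: place P5 (108 kg), 42 kg left
truck 1: place P6 (19 kg), 2 kg left
truck 4: place P7 (87 kg), 63 kg left
truck 2: place P8 (40 kg), 33 kg left
truck 5: place P9 (110 kg), 40 kg left
truck 2: place P10 (30 kg), 3 kg left
truck 6: place P11 (112 kg), 38 kg left
truck 7: place P12 (110 kg), 40 kg left
truck 8: place P13 (105 kg), 45 kg left

8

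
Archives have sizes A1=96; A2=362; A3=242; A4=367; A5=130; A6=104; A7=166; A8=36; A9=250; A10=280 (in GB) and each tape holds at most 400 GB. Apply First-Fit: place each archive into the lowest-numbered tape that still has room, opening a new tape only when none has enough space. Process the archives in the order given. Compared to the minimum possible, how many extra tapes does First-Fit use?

0

First-Fit: [96,242,36] [362] [367] [130,104,166] [250] [280] → 6 tapes.
Total size 2033 GB; any packing needs at least ⌈2033/400⌉ = 6 tapes.
So 6 is already optimal.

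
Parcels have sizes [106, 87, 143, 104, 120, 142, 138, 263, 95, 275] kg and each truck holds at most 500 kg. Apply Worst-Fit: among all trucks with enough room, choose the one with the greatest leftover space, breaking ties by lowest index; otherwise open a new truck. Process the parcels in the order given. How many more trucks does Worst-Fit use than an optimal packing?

1

Worst-Fit: [106,87,143,104] [120,142,138] [263,95] [275] → 4 trucks.
Total size 1473 kg; any packing needs at least ⌈1473/500⌉ = 3 trucks.
An optimal packing achieves that bound: [275,120,104] [263,143,87] [142,138,106,95] → 3 trucks.
Excess: 4 − 3 = 1.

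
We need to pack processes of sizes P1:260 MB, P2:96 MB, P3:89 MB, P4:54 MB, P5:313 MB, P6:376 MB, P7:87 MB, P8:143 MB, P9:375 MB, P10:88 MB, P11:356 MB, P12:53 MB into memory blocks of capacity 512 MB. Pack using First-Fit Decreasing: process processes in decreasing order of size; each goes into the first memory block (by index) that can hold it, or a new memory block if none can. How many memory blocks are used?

Sorted descending: 376, 375, 356, 313, 260, 143, 96, 89, 88, 87, 54, 53.
376 MB → memory block 1 (remaining 136 MB)
375 MB → memory block 2 (remaining 137 MB)
356 MB → memory block 3 (remaining 156 MB)
313 MB → memory block 4 (remaining 199 MB)
260 MB → memory block 5 (remaining 252 MB)
143 MB → memory block 3 (remaining 13 MB)
96 MB → memory block 1 (remaining 40 MB)
89 MB → memory block 2 (remaining 48 MB)
88 MB → memory block 4 (remaining 111 MB)
87 MB → memory block 4 (remaining 24 MB)
54 MB → memory block 5 (remaining 198 MB)
53 MB → memory block 5 (remaining 145 MB)
Final memory blocks: [376,96] [375,89] [356,143] [313,88,87] [260,54,53].

5 memory blocks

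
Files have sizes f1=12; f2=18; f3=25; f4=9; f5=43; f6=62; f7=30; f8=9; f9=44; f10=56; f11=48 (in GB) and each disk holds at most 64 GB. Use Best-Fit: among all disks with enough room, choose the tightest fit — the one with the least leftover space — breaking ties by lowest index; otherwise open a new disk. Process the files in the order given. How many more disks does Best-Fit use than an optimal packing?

1

Best-Fit: [12,18,25,9] [43,9] [62] [30] [44] [56] [48] → 7 disks.
Total size 356 GB; any packing needs at least ⌈356/64⌉ = 6 disks.
An optimal packing achieves that bound: [62] [56] [48,12] [44,18] [43,9,9] [30,25] → 6 disks.
Excess: 7 − 6 = 1.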